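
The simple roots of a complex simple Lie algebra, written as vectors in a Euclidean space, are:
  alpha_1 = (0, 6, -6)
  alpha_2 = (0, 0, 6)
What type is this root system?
Compute the Cartan integers a_ij = 2(alpha_i, alpha_j)/(alpha_j, alpha_j); the resulting 2x2 Cartan matrix is
[[2, -2], [-1, 2]].
The roots have two lengths (squared-length ratio 2:1); the short ones are alpha_{2}. The associated Dynkin diagram is a chain of 2 nodes with a double edge at one end; the terminal node there is the unique short simple root (B_2), so the type is B_2 (the algebra so(5)).

B2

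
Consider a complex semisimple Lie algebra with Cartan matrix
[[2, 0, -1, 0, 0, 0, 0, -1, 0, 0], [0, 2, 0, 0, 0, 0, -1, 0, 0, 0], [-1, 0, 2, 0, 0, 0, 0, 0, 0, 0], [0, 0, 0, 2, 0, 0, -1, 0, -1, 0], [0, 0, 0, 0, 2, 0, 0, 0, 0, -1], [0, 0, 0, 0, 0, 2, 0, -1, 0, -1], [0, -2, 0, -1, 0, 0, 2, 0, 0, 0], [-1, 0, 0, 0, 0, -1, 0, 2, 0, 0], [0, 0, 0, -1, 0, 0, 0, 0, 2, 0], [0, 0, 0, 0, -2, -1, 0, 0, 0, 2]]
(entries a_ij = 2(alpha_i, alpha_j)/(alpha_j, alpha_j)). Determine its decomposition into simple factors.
The diagram associated to this matrix has two connected components: the simple roots {alpha_2, alpha_4, alpha_7, alpha_9} form a chain of 4 nodes with a double edge at one end; the terminal node there is the unique short simple root (B_4), and {alpha_1, alpha_3, alpha_5, alpha_6, alpha_8, alpha_10} form a chain of 6 nodes with a double edge at one end; the terminal node there is the unique short simple root (B_6). A semisimple Lie algebra decomposes uniquely as the direct sum of simple ideals, one per connected component of its Dynkin diagram, so g ≅ B_4 ⊕ B_6 (dimension 36 + 78 = 114).

type B_4 + type B_6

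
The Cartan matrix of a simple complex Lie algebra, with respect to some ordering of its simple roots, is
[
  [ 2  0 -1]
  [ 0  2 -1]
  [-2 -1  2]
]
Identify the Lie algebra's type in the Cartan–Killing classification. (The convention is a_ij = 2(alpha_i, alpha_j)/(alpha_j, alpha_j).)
B_3

The matrix has rank 3 with 2's on the diagonal. Reading the off-diagonal entries as Dynkin edges (a single edge where a_ij = a_ji = -1; a double or triple edge where a_ij * a_ji = 2 or 3), the diagram is a chain of 3 nodes with a double edge at one end; the terminal node there is the unique short simple root (B_3). One simple-root ordering that puts it in standard form is (alpha_2, alpha_3, alpha_1). So the algebra is type B_3, i.e. so(7).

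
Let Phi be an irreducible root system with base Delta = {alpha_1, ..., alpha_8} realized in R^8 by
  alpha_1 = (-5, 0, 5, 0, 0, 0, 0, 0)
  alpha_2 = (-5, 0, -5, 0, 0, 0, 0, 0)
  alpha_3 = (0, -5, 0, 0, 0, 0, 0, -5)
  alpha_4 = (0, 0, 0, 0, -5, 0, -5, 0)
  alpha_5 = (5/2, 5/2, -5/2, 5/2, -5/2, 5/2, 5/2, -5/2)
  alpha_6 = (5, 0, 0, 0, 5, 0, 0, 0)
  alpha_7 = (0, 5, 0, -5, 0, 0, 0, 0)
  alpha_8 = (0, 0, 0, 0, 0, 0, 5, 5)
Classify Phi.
Compute the Cartan integers a_ij = 2(alpha_i, alpha_j)/(alpha_j, alpha_j); the resulting 8x8 Cartan matrix is
[[2, 0, 0, 0, -1, -1, 0, 0], [0, 2, 0, 0, 0, -1, 0, 0], [0, 0, 2, 0, 0, 0, -1, -1], [0, 0, 0, 2, 0, -1, 0, -1], [-1, 0, 0, 0, 2, 0, 0, 0], [-1, -1, 0, -1, 0, 2, 0, 0], [0, 0, -1, 0, 0, 0, 2, 0], [0, 0, -1, -1, 0, 0, 0, 2]].
All simple roots have the same length, so the diagram is simply laced. The associated Dynkin diagram is a chain of 7 nodes with one extra node attached to the third node from one end (E_8), so the type is E_8.

E_8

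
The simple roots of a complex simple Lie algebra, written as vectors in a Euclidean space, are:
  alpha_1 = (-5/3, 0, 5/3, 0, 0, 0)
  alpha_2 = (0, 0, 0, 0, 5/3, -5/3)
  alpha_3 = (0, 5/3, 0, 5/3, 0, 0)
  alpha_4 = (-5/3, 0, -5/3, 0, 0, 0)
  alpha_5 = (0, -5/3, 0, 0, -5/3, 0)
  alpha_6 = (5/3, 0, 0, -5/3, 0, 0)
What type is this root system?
D_6

Compute the Cartan integers a_ij = 2(alpha_i, alpha_j)/(alpha_j, alpha_j); the resulting 6x6 Cartan matrix is
[[2, 0, 0, 0, 0, -1], [0, 2, 0, 0, -1, 0], [0, 0, 2, 0, -1, -1], [0, 0, 0, 2, 0, -1], [0, -1, -1, 0, 2, 0], [-1, 0, -1, -1, 0, 2]].
All simple roots have the same length, so the diagram is simply laced. The associated Dynkin diagram is a chain of 4 nodes with a fork of two nodes at one end (D_6), so the type is D_6 (the algebra so(12)).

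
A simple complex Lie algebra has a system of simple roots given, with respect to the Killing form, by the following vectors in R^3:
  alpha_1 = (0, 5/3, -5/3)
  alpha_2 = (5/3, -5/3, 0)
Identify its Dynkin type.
Compute the Cartan integers a_ij = 2(alpha_i, alpha_j)/(alpha_j, alpha_j); the resulting 2x2 Cartan matrix is
[[2, -1], [-1, 2]].
All simple roots have the same length, so the diagram is simply laced. The associated Dynkin diagram is a chain of 2 nodes with single edges (A_2), so the type is A_2 (the algebra sl(3)).

A2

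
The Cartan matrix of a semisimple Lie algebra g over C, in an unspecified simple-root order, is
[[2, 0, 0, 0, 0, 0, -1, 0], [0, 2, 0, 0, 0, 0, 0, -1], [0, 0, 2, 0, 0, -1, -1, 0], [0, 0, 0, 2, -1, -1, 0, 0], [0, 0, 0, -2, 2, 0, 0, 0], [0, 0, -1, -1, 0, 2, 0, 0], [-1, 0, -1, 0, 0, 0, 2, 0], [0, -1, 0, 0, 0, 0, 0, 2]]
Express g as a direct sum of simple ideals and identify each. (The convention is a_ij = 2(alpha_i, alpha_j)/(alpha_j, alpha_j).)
A_2 ⊕ C_6

The diagram associated to this matrix has two connected components: the simple roots {alpha_2, alpha_8} form a chain of 2 nodes with single edges (A_2), and {alpha_1, alpha_3, alpha_4, alpha_5, alpha_6, alpha_7} form a chain of 6 nodes with a double edge at one end; the terminal node there is the unique long simple root (C_6). A semisimple Lie algebra decomposes uniquely as the direct sum of simple ideals, one per connected component of its Dynkin diagram, so g ≅ A_2 ⊕ C_6 (dimension 8 + 78 = 86).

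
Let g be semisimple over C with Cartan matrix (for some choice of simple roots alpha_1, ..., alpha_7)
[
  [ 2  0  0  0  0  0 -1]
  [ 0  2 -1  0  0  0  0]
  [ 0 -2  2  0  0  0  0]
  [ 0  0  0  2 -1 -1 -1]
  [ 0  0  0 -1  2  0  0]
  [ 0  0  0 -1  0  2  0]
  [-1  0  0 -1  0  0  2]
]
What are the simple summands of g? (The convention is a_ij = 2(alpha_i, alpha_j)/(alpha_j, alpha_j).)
B_2 + D_5

The diagram associated to this matrix has two connected components: the simple roots {alpha_2, alpha_3} form a chain of 2 nodes with a double edge at one end; the terminal node there is the unique short simple root (B_2), and {alpha_1, alpha_4, alpha_5, alpha_6, alpha_7} form a chain of 3 nodes with a fork of two nodes at one end (D_5). A semisimple Lie algebra decomposes uniquely as the direct sum of simple ideals, one per connected component of its Dynkin diagram, so g ≅ B_2 ⊕ D_5 (dimension 10 + 45 = 55).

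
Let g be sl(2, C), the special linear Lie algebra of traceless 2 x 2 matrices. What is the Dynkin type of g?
type A_1

This is sl(2), which has dimension 2^2 - 1 = 3 and rank 2 - 1 = 1 (a Cartan subalgebra is the diagonal traceless matrices). In the classification of classical Lie algebras, the special linear algebra sl(n+1) has type A_n; here n = 1, so the Dynkin diagram is a chain of 1 nodes with single edges (A_1). Hence the type is A_1.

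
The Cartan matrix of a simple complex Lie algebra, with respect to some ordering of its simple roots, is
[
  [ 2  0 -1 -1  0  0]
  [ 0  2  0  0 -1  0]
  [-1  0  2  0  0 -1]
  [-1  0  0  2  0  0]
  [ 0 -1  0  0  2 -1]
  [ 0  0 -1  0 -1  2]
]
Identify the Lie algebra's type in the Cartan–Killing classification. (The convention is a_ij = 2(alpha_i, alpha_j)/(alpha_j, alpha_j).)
A6

The matrix has rank 6 with 2's on the diagonal. Reading the off-diagonal entries as Dynkin edges (a single edge where a_ij = a_ji = -1; a double or triple edge where a_ij * a_ji = 2 or 3), the diagram is a chain of 6 nodes with single edges (A_6). One simple-root ordering that puts it in standard form is (alpha_4, alpha_1, alpha_3, alpha_6, alpha_5, alpha_2). So the algebra is type A_6, i.e. sl(7).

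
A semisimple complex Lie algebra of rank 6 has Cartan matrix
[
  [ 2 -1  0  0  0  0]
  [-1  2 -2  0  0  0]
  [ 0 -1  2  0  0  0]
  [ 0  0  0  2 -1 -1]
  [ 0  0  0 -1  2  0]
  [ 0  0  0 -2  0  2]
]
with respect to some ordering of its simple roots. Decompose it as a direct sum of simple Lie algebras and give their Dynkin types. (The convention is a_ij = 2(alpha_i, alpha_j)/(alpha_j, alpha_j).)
The diagram associated to this matrix has two connected components: the simple roots {alpha_1, alpha_2, alpha_3} form a chain of 3 nodes with a double edge at one end; the terminal node there is the unique short simple root (B_3), and {alpha_4, alpha_5, alpha_6} form a chain of 3 nodes with a double edge at one end; the terminal node there is the unique long simple root (C_3). A semisimple Lie algebra decomposes uniquely as the direct sum of simple ideals, one per connected component of its Dynkin diagram, so g ≅ B_3 ⊕ C_3 (dimension 21 + 21 = 42).

B_3 + C_3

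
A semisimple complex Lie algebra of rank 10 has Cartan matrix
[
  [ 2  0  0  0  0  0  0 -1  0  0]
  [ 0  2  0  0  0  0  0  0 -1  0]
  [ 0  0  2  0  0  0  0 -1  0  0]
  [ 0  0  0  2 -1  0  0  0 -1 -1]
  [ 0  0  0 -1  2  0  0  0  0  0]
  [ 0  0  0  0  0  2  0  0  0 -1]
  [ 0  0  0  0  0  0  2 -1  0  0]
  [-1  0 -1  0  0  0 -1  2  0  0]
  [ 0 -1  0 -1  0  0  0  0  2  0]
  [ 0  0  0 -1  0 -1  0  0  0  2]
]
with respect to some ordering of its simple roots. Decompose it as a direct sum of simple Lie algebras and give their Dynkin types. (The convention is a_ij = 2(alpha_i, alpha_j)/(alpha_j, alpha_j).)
The diagram associated to this matrix has two connected components: the simple roots {alpha_1, alpha_3, alpha_7, alpha_8} form a chain of 2 nodes with a fork of two nodes at one end (D_4), and {alpha_2, alpha_4, alpha_5, alpha_6, alpha_9, alpha_10} form a chain of 5 nodes with one extra node attached to the third node from one end (E_6). A semisimple Lie algebra decomposes uniquely as the direct sum of simple ideals, one per connected component of its Dynkin diagram, so g ≅ D_4 ⊕ E_6 (dimension 28 + 78 = 106).

type D_4 ⊕ type E_6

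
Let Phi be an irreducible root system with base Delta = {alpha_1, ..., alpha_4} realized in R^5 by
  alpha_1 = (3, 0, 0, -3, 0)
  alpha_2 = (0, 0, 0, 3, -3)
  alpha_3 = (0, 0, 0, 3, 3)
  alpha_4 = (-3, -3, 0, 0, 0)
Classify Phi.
type D_4

Compute the Cartan integers a_ij = 2(alpha_i, alpha_j)/(alpha_j, alpha_j); the resulting 4x4 Cartan matrix is
[[2, -1, -1, -1], [-1, 2, 0, 0], [-1, 0, 2, 0], [-1, 0, 0, 2]].
All simple roots have the same length, so the diagram is simply laced. The associated Dynkin diagram is a chain of 2 nodes with a fork of two nodes at one end (D_4), so the type is D_4 (the algebra so(8)).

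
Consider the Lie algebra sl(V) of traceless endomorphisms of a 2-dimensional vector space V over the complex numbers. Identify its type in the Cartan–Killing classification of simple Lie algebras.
A1

This is sl(2), which has dimension 2^2 - 1 = 3 and rank 2 - 1 = 1 (a Cartan subalgebra is the diagonal traceless matrices). In the classification of classical Lie algebras, the special linear algebra sl(n+1) has type A_n; here n = 1, so the Dynkin diagram is a chain of 1 nodes with single edges (A_1). Hence the type is A_1.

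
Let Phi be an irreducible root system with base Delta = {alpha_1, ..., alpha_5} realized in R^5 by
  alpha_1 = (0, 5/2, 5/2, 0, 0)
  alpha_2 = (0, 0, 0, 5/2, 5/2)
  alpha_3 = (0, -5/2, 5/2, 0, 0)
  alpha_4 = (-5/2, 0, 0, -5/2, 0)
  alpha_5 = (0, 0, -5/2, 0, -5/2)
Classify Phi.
type D_5

Compute the Cartan integers a_ij = 2(alpha_i, alpha_j)/(alpha_j, alpha_j); the resulting 5x5 Cartan matrix is
[[2, 0, 0, 0, -1], [0, 2, 0, -1, -1], [0, 0, 2, 0, -1], [0, -1, 0, 2, 0], [-1, -1, -1, 0, 2]].
All simple roots have the same length, so the diagram is simply laced. The associated Dynkin diagram is a chain of 3 nodes with a fork of two nodes at one end (D_5), so the type is D_5 (the algebra so(10)).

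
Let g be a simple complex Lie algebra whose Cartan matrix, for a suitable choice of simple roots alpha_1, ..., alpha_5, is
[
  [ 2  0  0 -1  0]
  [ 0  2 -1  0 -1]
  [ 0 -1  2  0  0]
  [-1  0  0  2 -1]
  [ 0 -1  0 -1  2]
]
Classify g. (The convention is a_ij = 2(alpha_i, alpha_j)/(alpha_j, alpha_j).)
The matrix has rank 5 with 2's on the diagonal. Reading the off-diagonal entries as Dynkin edges (a single edge where a_ij = a_ji = -1; a double or triple edge where a_ij * a_ji = 2 or 3), the diagram is a chain of 5 nodes with single edges (A_5). One simple-root ordering that puts it in standard form is (alpha_3, alpha_2, alpha_5, alpha_4, alpha_1). So the algebra is type A_5, i.e. sl(6).

A_5 (sl(6))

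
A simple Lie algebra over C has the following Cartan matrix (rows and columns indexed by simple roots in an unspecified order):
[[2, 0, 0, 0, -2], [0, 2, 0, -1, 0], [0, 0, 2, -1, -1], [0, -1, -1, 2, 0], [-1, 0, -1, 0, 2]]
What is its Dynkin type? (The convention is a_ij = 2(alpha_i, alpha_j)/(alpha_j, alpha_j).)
C_5 (sp(10))

The matrix has rank 5 with 2's on the diagonal. Reading the off-diagonal entries as Dynkin edges (a single edge where a_ij = a_ji = -1; a double or triple edge where a_ij * a_ji = 2 or 3), the diagram is a chain of 5 nodes with a double edge at one end; the terminal node there is the unique long simple root (C_5). One simple-root ordering that puts it in standard form is (alpha_2, alpha_4, alpha_3, alpha_5, alpha_1). So the algebra is type C_5, i.e. sp(10).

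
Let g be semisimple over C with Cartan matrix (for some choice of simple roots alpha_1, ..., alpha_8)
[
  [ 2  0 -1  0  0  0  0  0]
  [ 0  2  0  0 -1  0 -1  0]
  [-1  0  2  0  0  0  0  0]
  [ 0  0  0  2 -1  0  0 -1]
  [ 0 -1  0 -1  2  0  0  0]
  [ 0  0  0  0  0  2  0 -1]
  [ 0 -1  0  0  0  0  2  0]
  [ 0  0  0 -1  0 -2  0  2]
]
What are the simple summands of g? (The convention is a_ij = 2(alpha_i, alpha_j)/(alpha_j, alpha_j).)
The diagram associated to this matrix has two connected components: the simple roots {alpha_1, alpha_3} form a chain of 2 nodes with single edges (A_2), and {alpha_2, alpha_4, alpha_5, alpha_6, alpha_7, alpha_8} form a chain of 6 nodes with a double edge at one end; the terminal node there is the unique short simple root (B_6). A semisimple Lie algebra decomposes uniquely as the direct sum of simple ideals, one per connected component of its Dynkin diagram, so g ≅ A_2 ⊕ B_6 (dimension 8 + 78 = 86).

A_2 + B_6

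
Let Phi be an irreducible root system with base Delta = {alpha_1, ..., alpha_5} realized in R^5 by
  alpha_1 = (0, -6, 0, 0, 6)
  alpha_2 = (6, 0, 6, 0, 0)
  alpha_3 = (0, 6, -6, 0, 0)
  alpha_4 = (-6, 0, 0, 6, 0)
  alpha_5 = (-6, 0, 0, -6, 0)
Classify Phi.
D5

Compute the Cartan integers a_ij = 2(alpha_i, alpha_j)/(alpha_j, alpha_j); the resulting 5x5 Cartan matrix is
[[2, 0, -1, 0, 0], [0, 2, -1, -1, -1], [-1, -1, 2, 0, 0], [0, -1, 0, 2, 0], [0, -1, 0, 0, 2]].
All simple roots have the same length, so the diagram is simply laced. The associated Dynkin diagram is a chain of 3 nodes with a fork of two nodes at one end (D_5), so the type is D_5 (the algebra so(10)).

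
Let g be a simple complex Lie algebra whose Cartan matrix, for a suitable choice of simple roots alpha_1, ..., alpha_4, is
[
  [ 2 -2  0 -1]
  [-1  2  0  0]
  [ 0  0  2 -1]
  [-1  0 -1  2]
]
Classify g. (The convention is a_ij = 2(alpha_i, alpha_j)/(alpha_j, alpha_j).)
B4

The matrix has rank 4 with 2's on the diagonal. Reading the off-diagonal entries as Dynkin edges (a single edge where a_ij = a_ji = -1; a double or triple edge where a_ij * a_ji = 2 or 3), the diagram is a chain of 4 nodes with a double edge at one end; the terminal node there is the unique short simple root (B_4). One simple-root ordering that puts it in standard form is (alpha_3, alpha_4, alpha_1, alpha_2). So the algebra is type B_4, i.e. so(9).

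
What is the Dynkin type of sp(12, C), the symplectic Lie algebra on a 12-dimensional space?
C_6 (sp(12))

This is sp(12), which has dimension 12(12+1)/2 = 78 and rank 12/2 = 6. In the classification of classical Lie algebras, the symplectic algebra sp(2n) has type C_n; here n = 6, so the Dynkin diagram is a chain of 6 nodes with a double edge at one end; the terminal node there is the unique long simple root (C_6). Hence the type is C_6.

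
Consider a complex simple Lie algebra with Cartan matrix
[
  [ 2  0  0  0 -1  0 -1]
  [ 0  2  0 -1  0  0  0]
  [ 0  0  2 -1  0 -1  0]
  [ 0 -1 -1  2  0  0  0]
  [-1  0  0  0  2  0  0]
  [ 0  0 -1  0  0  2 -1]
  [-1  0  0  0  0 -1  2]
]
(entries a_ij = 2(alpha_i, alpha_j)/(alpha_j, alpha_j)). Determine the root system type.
A7

The matrix has rank 7 with 2's on the diagonal. Reading the off-diagonal entries as Dynkin edges (a single edge where a_ij = a_ji = -1; a double or triple edge where a_ij * a_ji = 2 or 3), the diagram is a chain of 7 nodes with single edges (A_7). One simple-root ordering that puts it in standard form is (alpha_5, alpha_1, alpha_7, alpha_6, alpha_3, alpha_4, alpha_2). So the algebra is type A_7, i.e. sl(8).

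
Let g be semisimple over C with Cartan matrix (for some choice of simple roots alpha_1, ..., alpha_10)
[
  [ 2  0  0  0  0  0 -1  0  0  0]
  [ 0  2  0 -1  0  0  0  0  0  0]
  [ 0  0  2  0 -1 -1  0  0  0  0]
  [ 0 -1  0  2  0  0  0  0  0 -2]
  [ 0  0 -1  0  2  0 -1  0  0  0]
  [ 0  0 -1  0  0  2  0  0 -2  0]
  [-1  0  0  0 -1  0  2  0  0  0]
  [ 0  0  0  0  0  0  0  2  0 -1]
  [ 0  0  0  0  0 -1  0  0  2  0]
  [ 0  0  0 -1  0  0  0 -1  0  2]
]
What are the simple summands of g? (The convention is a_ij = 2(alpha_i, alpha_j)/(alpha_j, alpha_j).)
B_6 + F_4

The diagram associated to this matrix has two connected components: the simple roots {alpha_1, alpha_3, alpha_5, alpha_6, alpha_7, alpha_9} form a chain of 6 nodes with a double edge at one end; the terminal node there is the unique short simple root (B_6), and {alpha_2, alpha_4, alpha_8, alpha_10} form a chain of 4 nodes with a double edge between the middle two (F_4). A semisimple Lie algebra decomposes uniquely as the direct sum of simple ideals, one per connected component of its Dynkin diagram, so g ≅ B_6 ⊕ F_4 (dimension 78 + 52 = 130).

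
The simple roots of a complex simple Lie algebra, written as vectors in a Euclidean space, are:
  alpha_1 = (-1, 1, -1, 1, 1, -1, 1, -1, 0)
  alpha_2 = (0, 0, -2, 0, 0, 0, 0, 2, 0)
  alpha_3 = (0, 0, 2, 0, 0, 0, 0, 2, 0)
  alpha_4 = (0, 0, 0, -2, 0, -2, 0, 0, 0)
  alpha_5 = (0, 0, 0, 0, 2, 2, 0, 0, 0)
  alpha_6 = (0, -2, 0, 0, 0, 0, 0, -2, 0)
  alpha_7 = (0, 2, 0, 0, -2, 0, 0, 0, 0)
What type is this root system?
Compute the Cartan integers a_ij = 2(alpha_i, alpha_j)/(alpha_j, alpha_j); the resulting 7x7 Cartan matrix is
[[2, 0, -1, 0, 0, 0, 0], [0, 2, 0, 0, 0, -1, 0], [-1, 0, 2, 0, 0, -1, 0], [0, 0, 0, 2, -1, 0, 0], [0, 0, 0, -1, 2, 0, -1], [0, -1, -1, 0, 0, 2, -1], [0, 0, 0, 0, -1, -1, 2]].
All simple roots have the same length, so the diagram is simply laced. The associated Dynkin diagram is a chain of 6 nodes with one extra node attached to the third node from one end (E_7), so the type is E_7.

E7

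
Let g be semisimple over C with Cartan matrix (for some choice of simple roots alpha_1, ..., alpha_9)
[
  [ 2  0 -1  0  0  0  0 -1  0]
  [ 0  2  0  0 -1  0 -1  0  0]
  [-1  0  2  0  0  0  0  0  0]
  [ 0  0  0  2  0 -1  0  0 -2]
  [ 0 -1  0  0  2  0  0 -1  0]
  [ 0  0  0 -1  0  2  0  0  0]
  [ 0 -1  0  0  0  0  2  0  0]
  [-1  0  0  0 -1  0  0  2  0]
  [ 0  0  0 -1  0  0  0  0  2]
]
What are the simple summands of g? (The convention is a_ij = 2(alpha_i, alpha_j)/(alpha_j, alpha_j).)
A6 ⊕ B3

The diagram associated to this matrix has two connected components: the simple roots {alpha_1, alpha_2, alpha_3, alpha_5, alpha_7, alpha_8} form a chain of 6 nodes with single edges (A_6), and {alpha_4, alpha_6, alpha_9} form a chain of 3 nodes with a double edge at one end; the terminal node there is the unique short simple root (B_3). A semisimple Lie algebra decomposes uniquely as the direct sum of simple ideals, one per connected component of its Dynkin diagram, so g ≅ A_6 ⊕ B_3 (dimension 48 + 21 = 69).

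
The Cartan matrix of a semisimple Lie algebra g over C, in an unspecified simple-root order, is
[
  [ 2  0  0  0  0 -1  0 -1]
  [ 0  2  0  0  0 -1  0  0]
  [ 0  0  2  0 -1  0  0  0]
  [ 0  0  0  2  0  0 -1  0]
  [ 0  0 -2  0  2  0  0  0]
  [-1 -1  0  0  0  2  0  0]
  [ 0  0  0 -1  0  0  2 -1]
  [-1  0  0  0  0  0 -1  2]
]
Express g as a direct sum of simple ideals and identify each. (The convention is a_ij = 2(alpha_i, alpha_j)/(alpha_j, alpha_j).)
The diagram associated to this matrix has two connected components: the simple roots {alpha_1, alpha_2, alpha_4, alpha_6, alpha_7, alpha_8} form a chain of 6 nodes with single edges (A_6), and {alpha_3, alpha_5} form a chain of 2 nodes with a double edge at one end; the terminal node there is the unique short simple root (B_2). A semisimple Lie algebra decomposes uniquely as the direct sum of simple ideals, one per connected component of its Dynkin diagram, so g ≅ A_6 ⊕ B_2 (dimension 48 + 10 = 58).

A_6 (sl(7)) + B_2 (so(5))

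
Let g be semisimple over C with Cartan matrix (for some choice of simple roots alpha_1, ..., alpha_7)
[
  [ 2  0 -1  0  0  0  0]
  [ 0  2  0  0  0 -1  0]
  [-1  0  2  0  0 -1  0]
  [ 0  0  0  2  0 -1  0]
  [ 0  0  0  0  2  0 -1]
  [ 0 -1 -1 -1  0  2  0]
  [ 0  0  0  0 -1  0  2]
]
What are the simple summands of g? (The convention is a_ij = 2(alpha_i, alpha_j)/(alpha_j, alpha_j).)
The diagram associated to this matrix has two connected components: the simple roots {alpha_5, alpha_7} form a chain of 2 nodes with single edges (A_2), and {alpha_1, alpha_2, alpha_3, alpha_4, alpha_6} form a chain of 3 nodes with a fork of two nodes at one end (D_5). A semisimple Lie algebra decomposes uniquely as the direct sum of simple ideals, one per connected component of its Dynkin diagram, so g ≅ A_2 ⊕ D_5 (dimension 8 + 45 = 53).

A_2 (sl(3)) ⊕ D_5 (so(10))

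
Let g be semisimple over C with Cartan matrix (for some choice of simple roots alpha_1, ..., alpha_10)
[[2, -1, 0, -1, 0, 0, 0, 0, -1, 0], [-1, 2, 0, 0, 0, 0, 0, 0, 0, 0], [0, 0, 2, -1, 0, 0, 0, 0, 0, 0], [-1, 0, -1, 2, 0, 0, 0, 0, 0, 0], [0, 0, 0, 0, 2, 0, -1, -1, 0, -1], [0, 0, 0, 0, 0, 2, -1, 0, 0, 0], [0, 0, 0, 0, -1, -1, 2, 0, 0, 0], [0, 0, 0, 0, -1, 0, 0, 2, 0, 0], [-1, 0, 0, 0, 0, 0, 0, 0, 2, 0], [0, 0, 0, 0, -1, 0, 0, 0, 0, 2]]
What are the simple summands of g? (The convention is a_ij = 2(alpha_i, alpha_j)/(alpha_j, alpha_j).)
D_5 ⊕ D_5

The diagram associated to this matrix has two connected components: the simple roots {alpha_1, alpha_2, alpha_3, alpha_4, alpha_9} form a chain of 3 nodes with a fork of two nodes at one end (D_5), and {alpha_5, alpha_6, alpha_7, alpha_8, alpha_10} form a chain of 3 nodes with a fork of two nodes at one end (D_5). A semisimple Lie algebra decomposes uniquely as the direct sum of simple ideals, one per connected component of its Dynkin diagram, so g ≅ D_5 ⊕ D_5 (dimension 45 + 45 = 90).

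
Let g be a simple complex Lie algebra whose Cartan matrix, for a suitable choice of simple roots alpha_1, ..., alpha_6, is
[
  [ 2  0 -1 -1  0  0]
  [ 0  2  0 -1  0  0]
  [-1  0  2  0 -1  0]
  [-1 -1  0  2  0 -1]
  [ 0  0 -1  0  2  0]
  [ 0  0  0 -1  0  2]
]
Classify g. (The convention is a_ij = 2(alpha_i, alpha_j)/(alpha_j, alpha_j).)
The matrix has rank 6 with 2's on the diagonal. Reading the off-diagonal entries as Dynkin edges (a single edge where a_ij = a_ji = -1; a double or triple edge where a_ij * a_ji = 2 or 3), the diagram is a chain of 4 nodes with a fork of two nodes at one end (D_6). One simple-root ordering that puts it in standard form is (alpha_5, alpha_3, alpha_1, alpha_4, alpha_6, alpha_2). So the algebra is type D_6, i.e. so(12).

D_6 (so(12))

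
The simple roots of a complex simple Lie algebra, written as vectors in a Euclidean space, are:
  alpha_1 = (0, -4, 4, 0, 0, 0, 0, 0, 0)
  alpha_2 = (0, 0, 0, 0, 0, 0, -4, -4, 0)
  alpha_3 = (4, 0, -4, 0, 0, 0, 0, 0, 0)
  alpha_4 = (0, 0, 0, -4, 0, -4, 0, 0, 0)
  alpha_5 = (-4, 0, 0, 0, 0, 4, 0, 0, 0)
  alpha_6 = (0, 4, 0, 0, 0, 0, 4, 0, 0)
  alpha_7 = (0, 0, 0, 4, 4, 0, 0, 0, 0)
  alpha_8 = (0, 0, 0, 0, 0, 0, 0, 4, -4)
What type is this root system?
Compute the Cartan integers a_ij = 2(alpha_i, alpha_j)/(alpha_j, alpha_j); the resulting 8x8 Cartan matrix is
[[2, 0, -1, 0, 0, -1, 0, 0], [0, 2, 0, 0, 0, -1, 0, -1], [-1, 0, 2, 0, -1, 0, 0, 0], [0, 0, 0, 2, -1, 0, -1, 0], [0, 0, -1, -1, 2, 0, 0, 0], [-1, -1, 0, 0, 0, 2, 0, 0], [0, 0, 0, -1, 0, 0, 2, 0], [0, -1, 0, 0, 0, 0, 0, 2]].
All simple roots have the same length, so the diagram is simply laced. The associated Dynkin diagram is a chain of 8 nodes with single edges (A_8), so the type is A_8 (the algebra sl(9)).

A_8 (sl(9))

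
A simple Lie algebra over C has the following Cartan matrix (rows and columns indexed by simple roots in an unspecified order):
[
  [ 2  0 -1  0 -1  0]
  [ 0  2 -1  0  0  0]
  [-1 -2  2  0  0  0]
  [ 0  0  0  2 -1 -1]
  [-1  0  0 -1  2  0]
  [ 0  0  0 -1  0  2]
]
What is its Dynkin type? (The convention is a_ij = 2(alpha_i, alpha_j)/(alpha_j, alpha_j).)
B_6

The matrix has rank 6 with 2's on the diagonal. Reading the off-diagonal entries as Dynkin edges (a single edge where a_ij = a_ji = -1; a double or triple edge where a_ij * a_ji = 2 or 3), the diagram is a chain of 6 nodes with a double edge at one end; the terminal node there is the unique short simple root (B_6). One simple-root ordering that puts it in standard form is (alpha_6, alpha_4, alpha_5, alpha_1, alpha_3, alpha_2). So the algebra is type B_6, i.e. so(13).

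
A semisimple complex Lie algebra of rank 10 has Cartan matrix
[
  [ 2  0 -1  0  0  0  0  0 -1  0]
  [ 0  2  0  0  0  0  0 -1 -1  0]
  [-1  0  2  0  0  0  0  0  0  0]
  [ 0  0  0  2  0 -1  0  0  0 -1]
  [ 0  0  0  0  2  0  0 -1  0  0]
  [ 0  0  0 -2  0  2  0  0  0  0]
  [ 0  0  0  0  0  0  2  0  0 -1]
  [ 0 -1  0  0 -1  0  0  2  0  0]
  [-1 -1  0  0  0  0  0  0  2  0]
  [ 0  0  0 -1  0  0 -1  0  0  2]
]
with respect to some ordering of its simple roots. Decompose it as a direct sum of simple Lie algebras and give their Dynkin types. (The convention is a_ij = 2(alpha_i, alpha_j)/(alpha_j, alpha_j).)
The diagram associated to this matrix has two connected components: the simple roots {alpha_1, alpha_2, alpha_3, alpha_5, alpha_8, alpha_9} form a chain of 6 nodes with single edges (A_6), and {alpha_4, alpha_6, alpha_7, alpha_10} form a chain of 4 nodes with a double edge at one end; the terminal node there is the unique long simple root (C_4). A semisimple Lie algebra decomposes uniquely as the direct sum of simple ideals, one per connected component of its Dynkin diagram, so g ≅ A_6 ⊕ C_4 (dimension 48 + 36 = 84).

A_6 (sl(7)) ⊕ C_4 (sp(8))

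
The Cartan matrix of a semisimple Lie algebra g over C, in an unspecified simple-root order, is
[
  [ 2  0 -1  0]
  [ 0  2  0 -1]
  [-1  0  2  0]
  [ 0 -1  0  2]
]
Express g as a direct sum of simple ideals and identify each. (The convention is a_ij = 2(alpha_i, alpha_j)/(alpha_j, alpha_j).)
The diagram associated to this matrix has two connected components: the simple roots {alpha_2, alpha_4} form a chain of 2 nodes with single edges (A_2), and {alpha_1, alpha_3} form a chain of 2 nodes with single edges (A_2). A semisimple Lie algebra decomposes uniquely as the direct sum of simple ideals, one per connected component of its Dynkin diagram, so g ≅ A_2 ⊕ A_2 (dimension 8 + 8 = 16).

type A_2 ⊕ type A_2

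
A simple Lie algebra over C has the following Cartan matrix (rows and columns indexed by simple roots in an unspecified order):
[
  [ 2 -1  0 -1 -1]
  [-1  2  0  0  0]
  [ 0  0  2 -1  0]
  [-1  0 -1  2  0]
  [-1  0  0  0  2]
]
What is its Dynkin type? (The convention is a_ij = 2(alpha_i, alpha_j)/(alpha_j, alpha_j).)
The matrix has rank 5 with 2's on the diagonal. Reading the off-diagonal entries as Dynkin edges (a single edge where a_ij = a_ji = -1; a double or triple edge where a_ij * a_ji = 2 or 3), the diagram is a chain of 3 nodes with a fork of two nodes at one end (D_5). One simple-root ordering that puts it in standard form is (alpha_3, alpha_4, alpha_1, alpha_2, alpha_5). So the algebra is type D_5, i.e. so(10).

type D_5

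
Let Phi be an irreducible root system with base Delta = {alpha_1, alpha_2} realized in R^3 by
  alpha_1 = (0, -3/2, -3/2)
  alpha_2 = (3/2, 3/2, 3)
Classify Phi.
Compute the Cartan integers a_ij = 2(alpha_i, alpha_j)/(alpha_j, alpha_j); the resulting 2x2 Cartan matrix is
[[2, -1], [-3, 2]].
The roots have two lengths (squared-length ratio 3:1); the short ones are alpha_{1}. The associated Dynkin diagram is two nodes joined by a triple edge (G_2), so the type is G_2.

G_2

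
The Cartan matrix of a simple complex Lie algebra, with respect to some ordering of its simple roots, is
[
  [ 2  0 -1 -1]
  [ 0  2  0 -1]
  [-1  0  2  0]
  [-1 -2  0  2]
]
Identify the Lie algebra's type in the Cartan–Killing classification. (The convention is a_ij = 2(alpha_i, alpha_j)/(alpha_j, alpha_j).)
type B_4

The matrix has rank 4 with 2's on the diagonal. Reading the off-diagonal entries as Dynkin edges (a single edge where a_ij = a_ji = -1; a double or triple edge where a_ij * a_ji = 2 or 3), the diagram is a chain of 4 nodes with a double edge at one end; the terminal node there is the unique short simple root (B_4). One simple-root ordering that puts it in standard form is (alpha_3, alpha_1, alpha_4, alpha_2). So the algebra is type B_4, i.e. so(9).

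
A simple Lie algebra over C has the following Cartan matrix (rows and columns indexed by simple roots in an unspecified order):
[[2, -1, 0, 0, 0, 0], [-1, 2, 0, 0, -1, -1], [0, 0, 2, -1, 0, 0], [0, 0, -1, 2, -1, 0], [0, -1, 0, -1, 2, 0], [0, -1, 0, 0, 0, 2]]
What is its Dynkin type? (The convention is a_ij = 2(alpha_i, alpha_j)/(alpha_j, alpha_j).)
The matrix has rank 6 with 2's on the diagonal. Reading the off-diagonal entries as Dynkin edges (a single edge where a_ij = a_ji = -1; a double or triple edge where a_ij * a_ji = 2 or 3), the diagram is a chain of 4 nodes with a fork of two nodes at one end (D_6). One simple-root ordering that puts it in standard form is (alpha_3, alpha_4, alpha_5, alpha_2, alpha_6, alpha_1). So the algebra is type D_6, i.e. so(12).

D_6 (so(12))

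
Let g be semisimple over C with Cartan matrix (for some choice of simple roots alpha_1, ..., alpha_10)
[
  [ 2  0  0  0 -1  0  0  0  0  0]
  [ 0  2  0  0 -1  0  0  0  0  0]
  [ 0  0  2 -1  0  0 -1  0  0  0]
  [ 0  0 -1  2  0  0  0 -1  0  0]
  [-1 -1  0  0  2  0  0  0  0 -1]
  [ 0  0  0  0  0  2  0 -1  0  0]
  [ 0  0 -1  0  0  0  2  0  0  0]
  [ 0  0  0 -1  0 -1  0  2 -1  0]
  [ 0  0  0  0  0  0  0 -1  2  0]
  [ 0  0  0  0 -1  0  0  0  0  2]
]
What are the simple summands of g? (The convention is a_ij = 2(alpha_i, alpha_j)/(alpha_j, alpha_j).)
The diagram associated to this matrix has two connected components: the simple roots {alpha_1, alpha_2, alpha_5, alpha_10} form a chain of 2 nodes with a fork of two nodes at one end (D_4), and {alpha_3, alpha_4, alpha_6, alpha_7, alpha_8, alpha_9} form a chain of 4 nodes with a fork of two nodes at one end (D_6). A semisimple Lie algebra decomposes uniquely as the direct sum of simple ideals, one per connected component of its Dynkin diagram, so g ≅ D_4 ⊕ D_6 (dimension 28 + 66 = 94).

D_4 ⊕ D_6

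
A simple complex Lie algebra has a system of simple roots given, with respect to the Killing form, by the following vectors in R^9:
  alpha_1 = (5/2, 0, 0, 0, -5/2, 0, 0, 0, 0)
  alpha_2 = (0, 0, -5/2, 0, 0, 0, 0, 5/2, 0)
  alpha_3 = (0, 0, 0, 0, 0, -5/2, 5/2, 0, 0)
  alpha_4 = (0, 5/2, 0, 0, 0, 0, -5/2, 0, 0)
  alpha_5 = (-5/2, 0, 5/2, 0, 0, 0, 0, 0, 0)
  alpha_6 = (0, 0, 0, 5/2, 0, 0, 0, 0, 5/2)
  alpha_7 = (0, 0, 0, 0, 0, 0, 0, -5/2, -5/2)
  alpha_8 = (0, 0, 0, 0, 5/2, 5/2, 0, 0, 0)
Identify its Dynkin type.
Compute the Cartan integers a_ij = 2(alpha_i, alpha_j)/(alpha_j, alpha_j); the resulting 8x8 Cartan matrix is
[[2, 0, 0, 0, -1, 0, 0, -1], [0, 2, 0, 0, -1, 0, -1, 0], [0, 0, 2, -1, 0, 0, 0, -1], [0, 0, -1, 2, 0, 0, 0, 0], [-1, -1, 0, 0, 2, 0, 0, 0], [0, 0, 0, 0, 0, 2, -1, 0], [0, -1, 0, 0, 0, -1, 2, 0], [-1, 0, -1, 0, 0, 0, 0, 2]].
All simple roots have the same length, so the diagram is simply laced. The associated Dynkin diagram is a chain of 8 nodes with single edges (A_8), so the type is A_8 (the algebra sl(9)).

A8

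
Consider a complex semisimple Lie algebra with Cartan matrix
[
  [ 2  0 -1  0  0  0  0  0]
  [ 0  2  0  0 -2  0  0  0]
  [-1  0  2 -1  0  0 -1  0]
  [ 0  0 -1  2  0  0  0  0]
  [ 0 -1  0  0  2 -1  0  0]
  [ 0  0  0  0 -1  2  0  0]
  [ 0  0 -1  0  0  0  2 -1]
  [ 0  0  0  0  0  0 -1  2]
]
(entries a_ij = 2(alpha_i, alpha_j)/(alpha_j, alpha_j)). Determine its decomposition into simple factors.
The diagram associated to this matrix has two connected components: the simple roots {alpha_2, alpha_5, alpha_6} form a chain of 3 nodes with a double edge at one end; the terminal node there is the unique long simple root (C_3), and {alpha_1, alpha_3, alpha_4, alpha_7, alpha_8} form a chain of 3 nodes with a fork of two nodes at one end (D_5). A semisimple Lie algebra decomposes uniquely as the direct sum of simple ideals, one per connected component of its Dynkin diagram, so g ≅ C_3 ⊕ D_5 (dimension 21 + 45 = 66).

type C_3 + type D_5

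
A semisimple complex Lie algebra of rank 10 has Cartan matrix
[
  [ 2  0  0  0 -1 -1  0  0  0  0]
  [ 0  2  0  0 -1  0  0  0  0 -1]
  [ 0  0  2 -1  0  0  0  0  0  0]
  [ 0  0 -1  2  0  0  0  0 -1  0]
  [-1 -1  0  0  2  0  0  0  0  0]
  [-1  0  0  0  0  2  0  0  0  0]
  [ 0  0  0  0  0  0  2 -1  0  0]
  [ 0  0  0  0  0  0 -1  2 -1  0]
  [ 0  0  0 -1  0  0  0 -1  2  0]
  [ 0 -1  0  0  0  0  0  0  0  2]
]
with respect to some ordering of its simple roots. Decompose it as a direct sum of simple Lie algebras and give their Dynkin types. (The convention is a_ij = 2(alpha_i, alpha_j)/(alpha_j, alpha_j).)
A_5 + A_5

The diagram associated to this matrix has two connected components: the simple roots {alpha_1, alpha_2, alpha_5, alpha_6, alpha_10} form a chain of 5 nodes with single edges (A_5), and {alpha_3, alpha_4, alpha_7, alpha_8, alpha_9} form a chain of 5 nodes with single edges (A_5). A semisimple Lie algebra decomposes uniquely as the direct sum of simple ideals, one per connected component of its Dynkin diagram, so g ≅ A_5 ⊕ A_5 (dimension 35 + 35 = 70).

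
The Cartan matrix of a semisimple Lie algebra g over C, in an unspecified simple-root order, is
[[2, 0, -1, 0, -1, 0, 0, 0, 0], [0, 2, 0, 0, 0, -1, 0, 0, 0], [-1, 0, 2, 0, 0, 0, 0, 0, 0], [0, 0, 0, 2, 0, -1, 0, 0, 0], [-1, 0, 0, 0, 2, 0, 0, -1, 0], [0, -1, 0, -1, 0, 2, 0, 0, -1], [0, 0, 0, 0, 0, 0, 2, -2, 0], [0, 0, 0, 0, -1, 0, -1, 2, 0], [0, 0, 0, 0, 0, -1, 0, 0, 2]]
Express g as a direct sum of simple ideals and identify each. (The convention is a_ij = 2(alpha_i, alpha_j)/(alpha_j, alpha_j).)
The diagram associated to this matrix has two connected components: the simple roots {alpha_1, alpha_3, alpha_5, alpha_7, alpha_8} form a chain of 5 nodes with a double edge at one end; the terminal node there is the unique long simple root (C_5), and {alpha_2, alpha_4, alpha_6, alpha_9} form a chain of 2 nodes with a fork of two nodes at one end (D_4). A semisimple Lie algebra decomposes uniquely as the direct sum of simple ideals, one per connected component of its Dynkin diagram, so g ≅ C_5 ⊕ D_4 (dimension 55 + 28 = 83).

C5 + D4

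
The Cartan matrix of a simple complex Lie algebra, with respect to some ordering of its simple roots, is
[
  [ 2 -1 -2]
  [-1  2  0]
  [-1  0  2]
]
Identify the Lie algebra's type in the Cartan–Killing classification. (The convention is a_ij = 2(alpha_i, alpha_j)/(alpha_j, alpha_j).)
The matrix has rank 3 with 2's on the diagonal. Reading the off-diagonal entries as Dynkin edges (a single edge where a_ij = a_ji = -1; a double or triple edge where a_ij * a_ji = 2 or 3), the diagram is a chain of 3 nodes with a double edge at one end; the terminal node there is the unique short simple root (B_3). One simple-root ordering that puts it in standard form is (alpha_2, alpha_1, alpha_3). So the algebra is type B_3, i.e. so(7).

B3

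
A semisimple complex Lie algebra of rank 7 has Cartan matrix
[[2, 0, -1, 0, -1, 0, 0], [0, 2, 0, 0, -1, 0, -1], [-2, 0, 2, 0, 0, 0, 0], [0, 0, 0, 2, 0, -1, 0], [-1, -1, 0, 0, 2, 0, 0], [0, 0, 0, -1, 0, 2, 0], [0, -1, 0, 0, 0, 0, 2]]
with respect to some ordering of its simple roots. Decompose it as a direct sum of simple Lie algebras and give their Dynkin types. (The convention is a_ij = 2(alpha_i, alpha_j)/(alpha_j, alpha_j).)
The diagram associated to this matrix has two connected components: the simple roots {alpha_4, alpha_6} form a chain of 2 nodes with single edges (A_2), and {alpha_1, alpha_2, alpha_3, alpha_5, alpha_7} form a chain of 5 nodes with a double edge at one end; the terminal node there is the unique long simple root (C_5). A semisimple Lie algebra decomposes uniquely as the direct sum of simple ideals, one per connected component of its Dynkin diagram, so g ≅ A_2 ⊕ C_5 (dimension 8 + 55 = 63).

A2 ⊕ C5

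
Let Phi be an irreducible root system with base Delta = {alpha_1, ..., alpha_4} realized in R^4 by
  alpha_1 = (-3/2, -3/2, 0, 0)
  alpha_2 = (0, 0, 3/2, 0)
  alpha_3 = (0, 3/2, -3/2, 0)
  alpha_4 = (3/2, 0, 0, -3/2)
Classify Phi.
B4

Compute the Cartan integers a_ij = 2(alpha_i, alpha_j)/(alpha_j, alpha_j); the resulting 4x4 Cartan matrix is
[[2, 0, -1, -1], [0, 2, -1, 0], [-1, -2, 2, 0], [-1, 0, 0, 2]].
The roots have two lengths (squared-length ratio 2:1); the short ones are alpha_{2}. The associated Dynkin diagram is a chain of 4 nodes with a double edge at one end; the terminal node there is the unique short simple root (B_4), so the type is B_4 (the algebra so(9)).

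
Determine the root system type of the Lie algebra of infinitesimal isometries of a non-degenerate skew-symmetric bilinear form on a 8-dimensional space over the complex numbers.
This is sp(8), which has dimension 8(8+1)/2 = 36 and rank 8/2 = 4. In the classification of classical Lie algebras, the symplectic algebra sp(2n) has type C_n; here n = 4, so the Dynkin diagram is a chain of 4 nodes with a double edge at one end; the terminal node there is the unique long simple root (C_4). Hence the type is C_4.

C_4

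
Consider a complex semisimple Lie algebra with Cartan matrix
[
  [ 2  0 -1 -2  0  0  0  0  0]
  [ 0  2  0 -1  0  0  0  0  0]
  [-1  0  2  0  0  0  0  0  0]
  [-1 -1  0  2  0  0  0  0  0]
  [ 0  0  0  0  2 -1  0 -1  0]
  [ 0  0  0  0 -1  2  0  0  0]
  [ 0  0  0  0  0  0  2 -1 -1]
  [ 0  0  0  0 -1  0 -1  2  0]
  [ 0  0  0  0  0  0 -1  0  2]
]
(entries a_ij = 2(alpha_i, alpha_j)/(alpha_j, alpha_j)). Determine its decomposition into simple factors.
The diagram associated to this matrix has two connected components: the simple roots {alpha_5, alpha_6, alpha_7, alpha_8, alpha_9} form a chain of 5 nodes with single edges (A_5), and {alpha_1, alpha_2, alpha_3, alpha_4} form a chain of 4 nodes with a double edge between the middle two (F_4). A semisimple Lie algebra decomposes uniquely as the direct sum of simple ideals, one per connected component of its Dynkin diagram, so g ≅ A_5 ⊕ F_4 (dimension 35 + 52 = 87).

A5 + F4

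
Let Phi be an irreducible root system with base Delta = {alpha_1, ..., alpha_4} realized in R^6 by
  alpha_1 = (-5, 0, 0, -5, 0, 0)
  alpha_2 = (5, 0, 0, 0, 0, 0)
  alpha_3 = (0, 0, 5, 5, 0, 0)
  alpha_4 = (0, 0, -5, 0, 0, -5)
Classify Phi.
Compute the Cartan integers a_ij = 2(alpha_i, alpha_j)/(alpha_j, alpha_j); the resulting 4x4 Cartan matrix is
[[2, -2, -1, 0], [-1, 2, 0, 0], [-1, 0, 2, -1], [0, 0, -1, 2]].
The roots have two lengths (squared-length ratio 2:1); the short ones are alpha_{2}. The associated Dynkin diagram is a chain of 4 nodes with a double edge at one end; the terminal node there is the unique short simple root (B_4), so the type is B_4 (the algebra so(9)).

B_4 (so(9))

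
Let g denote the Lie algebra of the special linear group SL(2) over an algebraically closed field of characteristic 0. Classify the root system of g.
A1

This is sl(2), which has dimension 2^2 - 1 = 3 and rank 2 - 1 = 1 (a Cartan subalgebra is the diagonal traceless matrices). In the classification of classical Lie algebras, the special linear algebra sl(n+1) has type A_n; here n = 1, so the Dynkin diagram is a chain of 1 nodes with single edges (A_1). Hence the type is A_1.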